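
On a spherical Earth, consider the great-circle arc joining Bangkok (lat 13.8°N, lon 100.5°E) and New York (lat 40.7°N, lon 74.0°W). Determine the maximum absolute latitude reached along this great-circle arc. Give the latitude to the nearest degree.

The great circle lies in the plane with unit normal n̂ = (p₁ × p₂)/|p₁ × p₂|.
Here n̂_z ≈ -0.086; the vertex latitude is φ_max = arccos|n̂_z| ≈ 85.0°.

≈ 85°N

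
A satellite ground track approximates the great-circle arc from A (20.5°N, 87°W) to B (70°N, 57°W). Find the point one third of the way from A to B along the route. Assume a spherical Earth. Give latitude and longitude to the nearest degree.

≈ (38°N, 82°W)

Write both endpoints as unit vectors p₁, p₂ with components (cos φ cos λ, cos φ sin λ, sin φ).
The central angle between the endpoints is δ = arccos(p₁·p₂) ≈ 0.919 rad (52.7°).
Interpolate at f = 1/3 with slerp weights a = sin((1−f)δ)/sin δ ≈ 0.723, b = sin(fδ)/sin δ ≈ 0.379.
p = a·p₁ + b·p₂ ≈ (0.106, -0.785, 0.610); φ = arcsin(p_z) ≈ 37.57°, λ = atan2(p_y, p_x) ≈ -82.31°.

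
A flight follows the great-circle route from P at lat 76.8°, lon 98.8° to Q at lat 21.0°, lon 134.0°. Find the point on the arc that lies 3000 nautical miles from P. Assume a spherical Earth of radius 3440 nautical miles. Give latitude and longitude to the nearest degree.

≈ lat 29°, lon 133°

Convert each endpoint to a unit vector on the sphere (x = cos φ cos λ, y = cos φ sin λ, z = sin φ).
The central angle between the endpoints is δ = arccos(p₁·p₂) ≈ 1.020 rad (58.5°). The total great-circle distance is δ·R ≈ 1.020 × 3440 ≈ 3510 nmi, so the target fraction is f = 3000/3510 ≈ 0.855.
Interpolate at f ≈ 0.855 with slerp weights a = sin((1−f)δ)/sin δ ≈ 0.173, b = sin(fδ)/sin δ ≈ 0.898.
p = a·p₁ + b·p₂ ≈ (-0.589, 0.642, 0.491); φ = arcsin(p_z) ≈ 29.38°, λ = atan2(p_y, p_x) ≈ 132.50°.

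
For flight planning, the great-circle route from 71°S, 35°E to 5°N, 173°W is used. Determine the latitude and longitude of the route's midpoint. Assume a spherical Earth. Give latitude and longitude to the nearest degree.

≈ 50°S, 175°E

From cos δ = sin φ₁ sin φ₂ + cos φ₁ cos φ₂ cos Δλ, the central angle is δ ≈ 1.948 rad (111.6°).
Interpolate at f = 1/2 with slerp weights a = sin((1−f)δ)/sin δ ≈ 0.890, b = sin(fδ)/sin δ ≈ 0.890.
p = a·p₁ + b·p₂ ≈ (-0.643, 0.058, -0.764); φ = arcsin(p_z) ≈ -49.81°, λ = atan2(p_y, p_x) ≈ 174.83°.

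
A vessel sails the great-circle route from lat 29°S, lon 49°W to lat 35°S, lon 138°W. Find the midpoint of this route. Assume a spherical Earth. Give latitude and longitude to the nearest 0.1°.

≈ lat 41.2°S, lon 91.7°W

The haversine formula gives a central angle δ ≈ 1.276 rad (73.1°) between the endpoints.
Interpolate at f = 1/2 with slerp weights a = sin((1−f)δ)/sin δ ≈ 0.622, b = sin(fδ)/sin δ ≈ 0.622.
p = a·p₁ + b·p₂ ≈ (-0.022, -0.752, -0.659); φ = arcsin(p_z) ≈ -41.21°, λ = atan2(p_y, p_x) ≈ -91.66°.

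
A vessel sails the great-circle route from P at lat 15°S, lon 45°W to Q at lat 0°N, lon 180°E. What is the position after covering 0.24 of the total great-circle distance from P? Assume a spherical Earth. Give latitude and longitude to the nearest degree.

From cos δ = sin φ₁ sin φ₂ + cos φ₁ cos φ₂ cos Δλ, the central angle is δ ≈ 2.323 rad (133.1°).
Interpolate at f = 0.24 with slerp weights a = sin((1−f)δ)/sin δ ≈ 1.343, b = sin(fδ)/sin δ ≈ 0.724.
p = a·p₁ + b·p₂ ≈ (0.193, -0.917, -0.348); φ = arcsin(p_z) ≈ -20.34°, λ = atan2(p_y, p_x) ≈ -78.11°.

≈ lat 20°S, lon 78°W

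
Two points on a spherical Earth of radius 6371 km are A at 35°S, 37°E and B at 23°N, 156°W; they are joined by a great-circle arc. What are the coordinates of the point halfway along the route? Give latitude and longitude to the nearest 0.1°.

≈ 39.6°S, 147.6°E

Convert each endpoint to a unit vector on the sphere (x = cos φ cos λ, y = cos φ sin λ, z = sin φ).
The central angle between the endpoints is δ = arccos(p₁·p₂) ≈ 2.854 rad (163.5°).
Interpolate at f = 1/2 with slerp weights a = sin((1−f)δ)/sin δ ≈ 3.485, b = sin(fδ)/sin δ ≈ 3.485.
p = a·p₁ + b·p₂ ≈ (-0.651, 0.413, -0.637); φ = arcsin(p_z) ≈ -39.58°, λ = atan2(p_y, p_x) ≈ 147.58°.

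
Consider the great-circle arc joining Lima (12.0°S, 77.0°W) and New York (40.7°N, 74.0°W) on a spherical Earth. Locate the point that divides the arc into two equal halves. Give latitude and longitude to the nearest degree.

From cos δ = sin φ₁ sin φ₂ + cos φ₁ cos φ₂ cos Δλ, the central angle is δ ≈ 0.921 rad (52.8°).
Interpolate at f = 1/2 with slerp weights a = sin((1−f)δ)/sin δ ≈ 0.558, b = sin(fδ)/sin δ ≈ 0.558.
p = a·p₁ + b·p₂ ≈ (0.239, -0.939, 0.248); φ = arcsin(p_z) ≈ 14.35°, λ = atan2(p_y, p_x) ≈ -75.69°.

≈ 14°N, 76°W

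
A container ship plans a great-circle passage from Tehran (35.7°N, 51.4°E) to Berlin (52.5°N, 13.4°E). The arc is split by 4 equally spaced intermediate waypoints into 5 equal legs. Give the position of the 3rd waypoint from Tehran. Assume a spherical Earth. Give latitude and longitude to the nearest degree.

Write both endpoints as unit vectors p₁, p₂ with components (cos φ cos λ, cos φ sin λ, sin φ).
The central angle between the endpoints is δ = arccos(p₁·p₂) ≈ 0.550 rad (31.5°).
Interpolate at f = 3/5 with slerp weights a = sin((1−f)δ)/sin δ ≈ 0.418, b = sin(fδ)/sin δ ≈ 0.620.
p = a·p₁ + b·p₂ ≈ (0.579, 0.352, 0.735); φ = arcsin(p_z) ≈ 47.35°, λ = atan2(p_y, p_x) ≈ 31.34°.

≈ 47°N, 31°E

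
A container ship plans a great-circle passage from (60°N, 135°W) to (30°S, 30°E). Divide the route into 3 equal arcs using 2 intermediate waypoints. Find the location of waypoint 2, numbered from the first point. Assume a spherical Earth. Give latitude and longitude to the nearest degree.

Write both endpoints as unit vectors p₁, p₂ with components (cos φ cos λ, cos φ sin λ, sin φ).
The central angle between the endpoints is δ = arccos(p₁·p₂) ≈ 2.589 rad (148.4°).
Interpolate at f = 2/3 with slerp weights a = sin((1−f)δ)/sin δ ≈ 1.448, b = sin(fδ)/sin δ ≈ 1.883.
p = a·p₁ + b·p₂ ≈ (0.900, 0.303, 0.313); φ = arcsin(p_z) ≈ 18.22°, λ = atan2(p_y, p_x) ≈ 18.62°.

≈ (18°N, 19°E)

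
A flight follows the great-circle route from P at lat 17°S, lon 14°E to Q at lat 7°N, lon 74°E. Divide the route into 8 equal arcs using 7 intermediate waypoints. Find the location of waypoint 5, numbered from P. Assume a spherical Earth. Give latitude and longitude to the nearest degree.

≈ lat 3°S, lon 52°E

From cos δ = sin φ₁ sin φ₂ + cos φ₁ cos φ₂ cos Δλ, the central angle is δ ≈ 1.116 rad (64.0°).
Interpolate at f = 5/8 with slerp weights a = sin((1−f)δ)/sin δ ≈ 0.452, b = sin(fδ)/sin δ ≈ 0.715.
p = a·p₁ + b·p₂ ≈ (0.615, 0.787, -0.045); φ = arcsin(p_z) ≈ -2.59°, λ = atan2(p_y, p_x) ≈ 51.97°.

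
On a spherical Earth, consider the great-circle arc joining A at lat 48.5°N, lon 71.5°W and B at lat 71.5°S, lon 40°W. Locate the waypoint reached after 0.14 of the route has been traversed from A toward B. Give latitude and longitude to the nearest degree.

≈ lat 32°N, lon 68°W

From cos δ = sin φ₁ sin φ₂ + cos φ₁ cos φ₂ cos Δλ, the central angle is δ ≈ 2.131 rad (122.1°).
Interpolate at f = 0.14 with slerp weights a = sin((1−f)δ)/sin δ ≈ 1.140, b = sin(fδ)/sin δ ≈ 0.347.
p = a·p₁ + b·p₂ ≈ (0.324, -0.787, 0.525); φ = arcsin(p_z) ≈ 31.66°, λ = atan2(p_y, p_x) ≈ -67.63°.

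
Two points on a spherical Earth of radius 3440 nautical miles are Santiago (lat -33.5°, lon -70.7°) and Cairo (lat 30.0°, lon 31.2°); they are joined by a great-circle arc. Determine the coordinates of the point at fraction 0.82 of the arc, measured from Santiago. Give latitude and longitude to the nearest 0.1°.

≈ lat 19.6°, lon 11.4°

Convert each endpoint to a unit vector on the sphere (x = cos φ cos λ, y = cos φ sin λ, z = sin φ).
The central angle between the endpoints is δ = arccos(p₁·p₂) ≈ 2.010 rad (115.1°).
Interpolate at f = 0.82 with slerp weights a = sin((1−f)δ)/sin δ ≈ 0.391, b = sin(fδ)/sin δ ≈ 1.101.
p = a·p₁ + b·p₂ ≈ (0.924, 0.186, 0.335); φ = arcsin(p_z) ≈ 19.57°, λ = atan2(p_y, p_x) ≈ 11.41°.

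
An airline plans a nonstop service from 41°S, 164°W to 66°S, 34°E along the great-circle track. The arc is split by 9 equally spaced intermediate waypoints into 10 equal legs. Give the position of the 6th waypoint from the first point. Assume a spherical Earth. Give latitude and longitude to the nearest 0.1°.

Write both endpoints as unit vectors p₁, p₂ with components (cos φ cos λ, cos φ sin λ, sin φ).
The central angle between the endpoints is δ = arccos(p₁·p₂) ≈ 1.258 rad (72.1°).
Interpolate at f = 6/10 with slerp weights a = sin((1−f)δ)/sin δ ≈ 0.507, b = sin(fδ)/sin δ ≈ 0.720.
p = a·p₁ + b·p₂ ≈ (-0.125, 0.058, -0.990); φ = arcsin(p_z) ≈ -82.08°, λ = atan2(p_y, p_x) ≈ 154.96°.

≈ 82.1°S, 155.0°E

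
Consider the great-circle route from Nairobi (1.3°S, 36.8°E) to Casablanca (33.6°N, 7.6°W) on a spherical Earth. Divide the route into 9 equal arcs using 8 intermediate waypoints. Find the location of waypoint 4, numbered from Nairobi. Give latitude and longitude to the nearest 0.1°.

Convert each endpoint to a unit vector on the sphere (x = cos φ cos λ, y = cos φ sin λ, z = sin φ).
The central angle between the endpoints is δ = arccos(p₁·p₂) ≈ 0.949 rad (54.4°).
Interpolate at f = 4/9 with slerp weights a = sin((1−f)δ)/sin δ ≈ 0.619, b = sin(fδ)/sin δ ≈ 0.504.
p = a·p₁ + b·p₂ ≈ (0.911, 0.315, 0.265); φ = arcsin(p_z) ≈ 15.35°, λ = atan2(p_y, p_x) ≈ 19.08°.

≈ (15.3°N, 19.1°E)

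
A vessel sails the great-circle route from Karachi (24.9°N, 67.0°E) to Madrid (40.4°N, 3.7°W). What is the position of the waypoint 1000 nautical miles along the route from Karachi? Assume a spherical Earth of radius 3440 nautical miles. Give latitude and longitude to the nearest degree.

≈ 33°N, 50°E

Convert each endpoint to a unit vector on the sphere (x = cos φ cos λ, y = cos φ sin λ, z = sin φ).
The central angle between the endpoints is δ = arccos(p₁·p₂) ≈ 1.046 rad (59.9°). The total great-circle distance is δ·R ≈ 1.046 × 3440 ≈ 3598 nmi, so the target fraction is f = 1000/3598 ≈ 0.278.
Interpolate at f ≈ 0.278 with slerp weights a = sin((1−f)δ)/sin δ ≈ 0.792, b = sin(fδ)/sin δ ≈ 0.331.
p = a·p₁ + b·p₂ ≈ (0.532, 0.645, 0.548); φ = arcsin(p_z) ≈ 33.24°, λ = atan2(p_y, p_x) ≈ 50.46°.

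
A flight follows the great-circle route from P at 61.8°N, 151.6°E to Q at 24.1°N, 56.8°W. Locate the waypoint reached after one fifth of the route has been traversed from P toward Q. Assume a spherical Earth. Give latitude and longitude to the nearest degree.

The haversine formula gives a central angle δ ≈ 1.590 rad (91.1°) between the endpoints.
Interpolate at f = 1/5 with slerp weights a = sin((1−f)δ)/sin δ ≈ 0.956, b = sin(fδ)/sin δ ≈ 0.313.
p = a·p₁ + b·p₂ ≈ (-0.241, -0.024, 0.970); φ = arcsin(p_z) ≈ 75.98°, λ = atan2(p_y, p_x) ≈ -174.30°.

≈ 76°N, 174°W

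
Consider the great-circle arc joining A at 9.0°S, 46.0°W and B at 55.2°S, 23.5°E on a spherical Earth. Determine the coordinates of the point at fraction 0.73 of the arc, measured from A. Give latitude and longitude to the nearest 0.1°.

From cos δ = sin φ₁ sin φ₂ + cos φ₁ cos φ₂ cos Δλ, the central angle is δ ≈ 1.239 rad (71.0°).
Interpolate at f = 0.73 with slerp weights a = sin((1−f)δ)/sin δ ≈ 0.347, b = sin(fδ)/sin δ ≈ 0.831.
p = a·p₁ + b·p₂ ≈ (0.673, -0.058, -0.737); φ = arcsin(p_z) ≈ -47.48°, λ = atan2(p_y, p_x) ≈ -4.88°.

≈ 47.5°S, 4.9°W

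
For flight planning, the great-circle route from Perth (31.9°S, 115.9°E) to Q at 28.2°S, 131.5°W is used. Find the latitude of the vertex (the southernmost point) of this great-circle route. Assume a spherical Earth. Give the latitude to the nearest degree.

≈ 46°S

The great circle lies in the plane with unit normal n̂ = (p₁ × p₂)/|p₁ × p₂|.
Here n̂_z ≈ +0.691; the vertex latitude is φ_max = arccos|n̂_z| ≈ 46.3°.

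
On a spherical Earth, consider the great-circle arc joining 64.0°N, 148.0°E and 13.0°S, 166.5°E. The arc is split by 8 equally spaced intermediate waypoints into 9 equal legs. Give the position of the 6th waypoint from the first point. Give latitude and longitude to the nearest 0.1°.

≈ 12.8°N, 162.8°E

Write both endpoints as unit vectors p₁, p₂ with components (cos φ cos λ, cos φ sin λ, sin φ).
The central angle between the endpoints is δ = arccos(p₁·p₂) ≈ 1.366 rad (78.3°).
Interpolate at f = 6/9 with slerp weights a = sin((1−f)δ)/sin δ ≈ 0.449, b = sin(fδ)/sin δ ≈ 0.807.
p = a·p₁ + b·p₂ ≈ (-0.932, 0.288, 0.222); φ = arcsin(p_z) ≈ 12.84°, λ = atan2(p_y, p_x) ≈ 162.83°.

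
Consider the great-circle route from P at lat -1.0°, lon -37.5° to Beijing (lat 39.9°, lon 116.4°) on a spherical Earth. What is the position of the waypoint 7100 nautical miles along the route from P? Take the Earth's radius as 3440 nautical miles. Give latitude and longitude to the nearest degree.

≈ lat 52°, lon 100°

The haversine formula gives a central angle δ ≈ 2.346 rad (134.4°) between the endpoints. The total great-circle distance is δ·R ≈ 2.346 × 3440 ≈ 8071 nmi, so the target fraction is f = 7100/8071 ≈ 0.880.
Interpolate at f ≈ 0.880 with slerp weights a = sin((1−f)δ)/sin δ ≈ 0.390, b = sin(fδ)/sin δ ≈ 1.233.
p = a·p₁ + b·p₂ ≈ (-0.111, 0.610, 0.784); φ = arcsin(p_z) ≈ 51.67°, λ = atan2(p_y, p_x) ≈ 100.34°.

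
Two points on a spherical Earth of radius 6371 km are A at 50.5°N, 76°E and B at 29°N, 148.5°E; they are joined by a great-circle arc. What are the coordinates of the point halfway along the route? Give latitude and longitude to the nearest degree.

≈ 46°N, 119°E

Write both endpoints as unit vectors p₁, p₂ with components (cos φ cos λ, cos φ sin λ, sin φ).
The central angle between the endpoints is δ = arccos(p₁·p₂) ≈ 0.999 rad (57.2°).
Interpolate at f = 1/2 with slerp weights a = sin((1−f)δ)/sin δ ≈ 0.570, b = sin(fδ)/sin δ ≈ 0.570.
p = a·p₁ + b·p₂ ≈ (-0.337, 0.612, 0.716); φ = arcsin(p_z) ≈ 45.69°, λ = atan2(p_y, p_x) ≈ 118.85°.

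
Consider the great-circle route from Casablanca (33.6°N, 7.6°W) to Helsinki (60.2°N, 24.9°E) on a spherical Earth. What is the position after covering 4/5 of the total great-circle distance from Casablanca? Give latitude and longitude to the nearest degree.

Write both endpoints as unit vectors p₁, p₂ with components (cos φ cos λ, cos φ sin λ, sin φ).
The central angle between the endpoints is δ = arccos(p₁·p₂) ≈ 0.593 rad (34.0°).
Interpolate at f = 4/5 with slerp weights a = sin((1−f)δ)/sin δ ≈ 0.212, b = sin(fδ)/sin δ ≈ 0.817.
p = a·p₁ + b·p₂ ≈ (0.543, 0.148, 0.826); φ = arcsin(p_z) ≈ 55.74°, λ = atan2(p_y, p_x) ≈ 15.21°.

≈ (56°N, 15°E)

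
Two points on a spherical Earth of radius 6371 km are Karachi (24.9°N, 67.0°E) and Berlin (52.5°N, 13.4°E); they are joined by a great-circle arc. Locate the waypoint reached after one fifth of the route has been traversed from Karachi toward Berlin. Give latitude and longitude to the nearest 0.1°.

Convert each endpoint to a unit vector on the sphere (x = cos φ cos λ, y = cos φ sin λ, z = sin φ).
The central angle between the endpoints is δ = arccos(p₁·p₂) ≈ 0.848 rad (48.6°).
Interpolate at f = 1/5 with slerp weights a = sin((1−f)δ)/sin δ ≈ 0.837, b = sin(fδ)/sin δ ≈ 0.225.
p = a·p₁ + b·p₂ ≈ (0.430, 0.730, 0.531); φ = arcsin(p_z) ≈ 32.06°, λ = atan2(p_y, p_x) ≈ 59.52°.

≈ 32.1°N, 59.5°E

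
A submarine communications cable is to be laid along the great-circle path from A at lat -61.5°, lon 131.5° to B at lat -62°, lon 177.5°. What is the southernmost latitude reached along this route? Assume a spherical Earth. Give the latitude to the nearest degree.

The great circle lies in the plane with unit normal n̂ = (p₁ × p₂)/|p₁ × p₂|.
Here n̂_z ≈ +0.443; the vertex latitude is φ_max = arccos|n̂_z| ≈ 63.7°.

≈ -64°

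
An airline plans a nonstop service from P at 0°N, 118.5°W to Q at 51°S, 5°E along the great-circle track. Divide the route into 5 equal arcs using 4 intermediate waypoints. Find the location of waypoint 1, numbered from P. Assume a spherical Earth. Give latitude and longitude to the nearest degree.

≈ 18°S, 106°W

The haversine formula gives a central angle δ ≈ 1.926 rad (110.3°) between the endpoints.
Interpolate at f = 1/5 with slerp weights a = sin((1−f)δ)/sin δ ≈ 1.066, b = sin(fδ)/sin δ ≈ 0.401.
p = a·p₁ + b·p₂ ≈ (-0.257, -0.915, -0.311); φ = arcsin(p_z) ≈ -18.14°, λ = atan2(p_y, p_x) ≈ -105.72°.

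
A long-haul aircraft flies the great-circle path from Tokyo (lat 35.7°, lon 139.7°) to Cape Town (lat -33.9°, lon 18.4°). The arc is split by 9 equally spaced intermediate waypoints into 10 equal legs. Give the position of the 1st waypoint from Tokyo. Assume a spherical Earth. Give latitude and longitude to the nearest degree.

≈ lat 31°, lon 125°

Write both endpoints as unit vectors p₁, p₂ with components (cos φ cos λ, cos φ sin λ, sin φ).
The central angle between the endpoints is δ = arccos(p₁·p₂) ≈ 2.313 rad (132.5°).
Interpolate at f = 1/10 with slerp weights a = sin((1−f)δ)/sin δ ≈ 1.183, b = sin(fδ)/sin δ ≈ 0.311.
p = a·p₁ + b·p₂ ≈ (-0.488, 0.703, 0.517); φ = arcsin(p_z) ≈ 31.14°, λ = atan2(p_y, p_x) ≈ 124.77°.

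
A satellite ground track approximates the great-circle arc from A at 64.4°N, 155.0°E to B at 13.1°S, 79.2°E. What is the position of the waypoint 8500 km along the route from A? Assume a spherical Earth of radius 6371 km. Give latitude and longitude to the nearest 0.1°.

From cos δ = sin φ₁ sin φ₂ + cos φ₁ cos φ₂ cos Δλ, the central angle is δ ≈ 1.672 rad (95.8°). The total great-circle distance is δ·R ≈ 1.672 × 6371 ≈ 10653 km, so the target fraction is f = 8500/10653 ≈ 0.798.
Interpolate at f ≈ 0.798 with slerp weights a = sin((1−f)δ)/sin δ ≈ 0.333, b = sin(fδ)/sin δ ≈ 0.977.
p = a·p₁ + b·p₂ ≈ (0.048, 0.996, 0.079); φ = arcsin(p_z) ≈ 4.54°, λ = atan2(p_y, p_x) ≈ 87.25°.

≈ 4.5°N, 87.3°E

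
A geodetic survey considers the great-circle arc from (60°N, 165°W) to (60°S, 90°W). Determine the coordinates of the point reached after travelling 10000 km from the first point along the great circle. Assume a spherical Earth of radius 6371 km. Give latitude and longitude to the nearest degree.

The haversine formula gives a central angle δ ≈ 2.326 rad (133.3°) between the endpoints. The total great-circle distance is δ·R ≈ 2.326 × 6371 ≈ 14818 km, so the target fraction is f = 10000/14818 ≈ 0.675.
Interpolate at f ≈ 0.675 with slerp weights a = sin((1−f)δ)/sin δ ≈ 0.942, b = sin(fδ)/sin δ ≈ 1.373.
p = a·p₁ + b·p₂ ≈ (-0.455, -0.808, -0.373); φ = arcsin(p_z) ≈ -21.91°, λ = atan2(p_y, p_x) ≈ -119.37°.

≈ (22°S, 119°W)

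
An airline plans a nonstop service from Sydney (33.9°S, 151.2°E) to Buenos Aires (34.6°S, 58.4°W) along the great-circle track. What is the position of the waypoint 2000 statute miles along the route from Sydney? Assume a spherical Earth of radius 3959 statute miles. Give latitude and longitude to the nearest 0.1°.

Convert each endpoint to a unit vector on the sphere (x = cos φ cos λ, y = cos φ sin λ, z = sin φ).
The central angle between the endpoints is δ = arccos(p₁·p₂) ≈ 1.852 rad (106.1°). The total great-circle distance is δ·R ≈ 1.852 × 3959 ≈ 7331 mi, so the target fraction is f = 2000/7331 ≈ 0.273.
Interpolate at f ≈ 0.273 with slerp weights a = sin((1−f)δ)/sin δ ≈ 1.015, b = sin(fδ)/sin δ ≈ 0.504.
p = a·p₁ + b·p₂ ≈ (-0.521, 0.053, -0.852); φ = arcsin(p_z) ≈ -58.43°, λ = atan2(p_y, p_x) ≈ 174.23°.

≈ 58.4°S, 174.2°E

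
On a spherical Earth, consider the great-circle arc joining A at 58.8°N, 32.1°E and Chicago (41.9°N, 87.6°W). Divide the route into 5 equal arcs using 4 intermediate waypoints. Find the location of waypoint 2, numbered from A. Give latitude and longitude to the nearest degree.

≈ 68°N, 28°W

Write both endpoints as unit vectors p₁, p₂ with components (cos φ cos λ, cos φ sin λ, sin φ).
The central angle between the endpoints is δ = arccos(p₁·p₂) ≈ 1.181 rad (67.7°).
Interpolate at f = 2/5 with slerp weights a = sin((1−f)δ)/sin δ ≈ 0.704, b = sin(fδ)/sin δ ≈ 0.492.
p = a·p₁ + b·p₂ ≈ (0.324, -0.172, 0.930); φ = arcsin(p_z) ≈ 68.47°, λ = atan2(p_y, p_x) ≈ -27.98°.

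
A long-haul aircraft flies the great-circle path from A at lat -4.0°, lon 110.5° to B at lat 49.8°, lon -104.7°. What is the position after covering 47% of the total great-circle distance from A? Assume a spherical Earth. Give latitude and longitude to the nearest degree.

Convert each endpoint to a unit vector on the sphere (x = cos φ cos λ, y = cos φ sin λ, z = sin φ).
The central angle between the endpoints is δ = arccos(p₁·p₂) ≈ 2.189 rad (125.4°).
Interpolate at f = 0.47 with slerp weights a = sin((1−f)δ)/sin δ ≈ 1.125, b = sin(fδ)/sin δ ≈ 1.051.
p = a·p₁ + b·p₂ ≈ (-0.565, 0.395, 0.724); φ = arcsin(p_z) ≈ 46.41°, λ = atan2(p_y, p_x) ≈ 145.06°.

≈ lat 46°, lon 145°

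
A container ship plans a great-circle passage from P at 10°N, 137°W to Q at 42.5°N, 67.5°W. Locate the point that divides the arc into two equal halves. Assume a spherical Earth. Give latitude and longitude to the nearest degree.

≈ 31°N, 108°W

From cos δ = sin φ₁ sin φ₂ + cos φ₁ cos φ₂ cos Δλ, the central angle is δ ≈ 1.190 rad (68.2°).
Interpolate at f = 1/2 with slerp weights a = sin((1−f)δ)/sin δ ≈ 0.604, b = sin(fδ)/sin δ ≈ 0.604.
p = a·p₁ + b·p₂ ≈ (-0.265, -0.817, 0.513); φ = arcsin(p_z) ≈ 30.85°, λ = atan2(p_y, p_x) ≈ -107.94°.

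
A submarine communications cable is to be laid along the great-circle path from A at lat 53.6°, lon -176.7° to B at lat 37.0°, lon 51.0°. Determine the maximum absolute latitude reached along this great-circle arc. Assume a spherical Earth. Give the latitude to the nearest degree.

The great circle lies in the plane with unit normal n̂ = (p₁ × p₂)/|p₁ × p₂|.
Here n̂_z ≈ -0.355; the vertex latitude is φ_max = arccos|n̂_z| ≈ 69.2°.

≈ 69°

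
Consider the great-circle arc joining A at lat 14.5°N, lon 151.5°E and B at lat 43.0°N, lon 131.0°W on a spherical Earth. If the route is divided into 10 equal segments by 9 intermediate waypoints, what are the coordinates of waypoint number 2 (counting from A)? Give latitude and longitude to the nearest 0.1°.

≈ lat 23.5°N, lon 163.2°E

Convert each endpoint to a unit vector on the sphere (x = cos φ cos λ, y = cos φ sin λ, z = sin φ).
The central angle between the endpoints is δ = arccos(p₁·p₂) ≈ 1.241 rad (71.1°).
Interpolate at f = 2/10 with slerp weights a = sin((1−f)δ)/sin δ ≈ 0.885, b = sin(fδ)/sin δ ≈ 0.260.
p = a·p₁ + b·p₂ ≈ (-0.878, 0.266, 0.399); φ = arcsin(p_z) ≈ 23.50°, λ = atan2(p_y, p_x) ≈ 163.16°.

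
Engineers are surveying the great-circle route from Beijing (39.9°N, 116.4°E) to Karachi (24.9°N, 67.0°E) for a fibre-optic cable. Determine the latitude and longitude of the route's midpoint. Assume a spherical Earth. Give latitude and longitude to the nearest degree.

Convert each endpoint to a unit vector on the sphere (x = cos φ cos λ, y = cos φ sin λ, z = sin φ).
The central angle between the endpoints is δ = arccos(p₁·p₂) ≈ 0.763 rad (43.7°).
Interpolate at f = 1/2 with slerp weights a = sin((1−f)δ)/sin δ ≈ 0.539, b = sin(fδ)/sin δ ≈ 0.539.
p = a·p₁ + b·p₂ ≈ (0.007, 0.820, 0.572); φ = arcsin(p_z) ≈ 34.92°, λ = atan2(p_y, p_x) ≈ 89.50°.

≈ 35°N, 89°E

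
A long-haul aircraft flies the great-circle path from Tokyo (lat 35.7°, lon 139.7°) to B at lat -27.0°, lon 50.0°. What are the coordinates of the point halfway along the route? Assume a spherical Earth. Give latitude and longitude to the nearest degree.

The haversine formula gives a central angle δ ≈ 1.835 rad (105.1°) between the endpoints.
Interpolate at f = 1/2 with slerp weights a = sin((1−f)δ)/sin δ ≈ 0.823, b = sin(fδ)/sin δ ≈ 0.823.
p = a·p₁ + b·p₂ ≈ (-0.038, 0.994, 0.107); φ = arcsin(p_z) ≈ 6.12°, λ = atan2(p_y, p_x) ≈ 92.21°.

≈ lat 6°, lon 92°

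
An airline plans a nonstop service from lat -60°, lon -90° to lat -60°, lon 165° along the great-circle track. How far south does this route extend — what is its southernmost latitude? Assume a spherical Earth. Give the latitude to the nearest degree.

≈ -71°

The great circle lies in the plane with unit normal n̂ = (p₁ × p₂)/|p₁ × p₂|.
Here n̂_z ≈ -0.332; the vertex latitude is φ_max = arccos|n̂_z| ≈ 70.6°.
Check via Clairaut: cos φ_max = |cos φ₁| · sin C = cos(60.0°)·sin(138.5°) ≈ 0.332, again giving ≈ 70.6°.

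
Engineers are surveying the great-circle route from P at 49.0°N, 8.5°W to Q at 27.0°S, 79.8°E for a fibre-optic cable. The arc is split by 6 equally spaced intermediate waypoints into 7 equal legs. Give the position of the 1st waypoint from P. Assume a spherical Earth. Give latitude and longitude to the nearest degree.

≈ 42°N, 11°E

Write both endpoints as unit vectors p₁, p₂ with components (cos φ cos λ, cos φ sin λ, sin φ).
The central angle between the endpoints is δ = arccos(p₁·p₂) ≈ 1.902 rad (109.0°).
Interpolate at f = 1/7 with slerp weights a = sin((1−f)δ)/sin δ ≈ 1.056, b = sin(fδ)/sin δ ≈ 0.284.
p = a·p₁ + b·p₂ ≈ (0.730, 0.147, 0.668); φ = arcsin(p_z) ≈ 41.90°, λ = atan2(p_y, p_x) ≈ 11.35°.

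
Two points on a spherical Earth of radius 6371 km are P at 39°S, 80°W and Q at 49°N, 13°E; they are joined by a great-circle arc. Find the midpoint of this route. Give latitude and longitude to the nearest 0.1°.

≈ 7.2°N, 38.6°W

From cos δ = sin φ₁ sin φ₂ + cos φ₁ cos φ₂ cos Δλ, the central angle is δ ≈ 2.096 rad (120.1°).
Interpolate at f = 1/2 with slerp weights a = sin((1−f)δ)/sin δ ≈ 1.002, b = sin(fδ)/sin δ ≈ 1.002.
p = a·p₁ + b·p₂ ≈ (0.775, -0.619, 0.126); φ = arcsin(p_z) ≈ 7.22°, λ = atan2(p_y, p_x) ≈ -38.59°.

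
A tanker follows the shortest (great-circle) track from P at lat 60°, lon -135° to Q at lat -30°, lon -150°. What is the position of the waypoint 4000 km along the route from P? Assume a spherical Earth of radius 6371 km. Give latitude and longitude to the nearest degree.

From cos δ = sin φ₁ sin φ₂ + cos φ₁ cos φ₂ cos Δλ, the central angle is δ ≈ 1.586 rad (90.8°). The total great-circle distance is δ·R ≈ 1.586 × 6371 ≈ 10102 km, so the target fraction is f = 4000/10102 ≈ 0.396.
Interpolate at f ≈ 0.396 with slerp weights a = sin((1−f)δ)/sin δ ≈ 0.818, b = sin(fδ)/sin δ ≈ 0.587.
p = a·p₁ + b·p₂ ≈ (-0.730, -0.544, 0.415); φ = arcsin(p_z) ≈ 24.50°, λ = atan2(p_y, p_x) ≈ -143.32°.

≈ lat 24°, lon -143°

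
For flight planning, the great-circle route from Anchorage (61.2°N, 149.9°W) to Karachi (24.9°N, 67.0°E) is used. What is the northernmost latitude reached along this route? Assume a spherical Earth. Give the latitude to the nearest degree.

≈ 75°N

The great circle lies in the plane with unit normal n̂ = (p₁ × p₂)/|p₁ × p₂|.
Here n̂_z ≈ -0.262; the vertex latitude is φ_max = arccos|n̂_z| ≈ 74.8°.
Check via Clairaut: cos φ_max = |cos φ₁| · sin C = cos(61.2°)·sin(33.0°) ≈ 0.262, again giving ≈ 74.8°.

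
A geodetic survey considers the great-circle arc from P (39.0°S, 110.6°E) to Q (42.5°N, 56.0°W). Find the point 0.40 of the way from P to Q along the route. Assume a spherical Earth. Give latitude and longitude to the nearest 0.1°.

Write both endpoints as unit vectors p₁, p₂ with components (cos φ cos λ, cos φ sin λ, sin φ).
The central angle between the endpoints is δ = arccos(p₁·p₂) ≈ 2.954 rad (169.3°).
Interpolate at f = 0.40 with slerp weights a = sin((1−f)δ)/sin δ ≈ 5.265, b = sin(fδ)/sin δ ≈ 4.973.
p = a·p₁ + b·p₂ ≈ (0.610, 0.791, 0.046); φ = arcsin(p_z) ≈ 2.64°, λ = atan2(p_y, p_x) ≈ 52.33°.

≈ (2.6°N, 52.3°E)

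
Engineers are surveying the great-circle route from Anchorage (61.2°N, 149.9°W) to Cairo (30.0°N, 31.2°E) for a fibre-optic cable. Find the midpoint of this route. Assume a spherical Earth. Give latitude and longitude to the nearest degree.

≈ 74°N, 33°E

Write both endpoints as unit vectors p₁, p₂ with components (cos φ cos λ, cos φ sin λ, sin φ).
The central angle between the endpoints is δ = arccos(p₁·p₂) ≈ 1.550 rad (88.8°).
Interpolate at f = 1/2 with slerp weights a = sin((1−f)δ)/sin δ ≈ 0.700, b = sin(fδ)/sin δ ≈ 0.700.
p = a·p₁ + b·p₂ ≈ (0.227, 0.145, 0.963); φ = arcsin(p_z) ≈ 74.39°, λ = atan2(p_y, p_x) ≈ 32.58°.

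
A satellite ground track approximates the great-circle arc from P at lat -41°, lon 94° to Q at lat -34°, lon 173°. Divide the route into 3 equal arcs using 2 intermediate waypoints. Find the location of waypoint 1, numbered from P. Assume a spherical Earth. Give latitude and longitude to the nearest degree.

≈ lat -45°, lon 121°

Convert each endpoint to a unit vector on the sphere (x = cos φ cos λ, y = cos φ sin λ, z = sin φ).
The central angle between the endpoints is δ = arccos(p₁·p₂) ≈ 1.063 rad (60.9°).
Interpolate at f = 1/3 with slerp weights a = sin((1−f)δ)/sin δ ≈ 0.745, b = sin(fδ)/sin δ ≈ 0.397.
p = a·p₁ + b·p₂ ≈ (-0.366, 0.601, -0.711); φ = arcsin(p_z) ≈ -45.29°, λ = atan2(p_y, p_x) ≈ 121.34°.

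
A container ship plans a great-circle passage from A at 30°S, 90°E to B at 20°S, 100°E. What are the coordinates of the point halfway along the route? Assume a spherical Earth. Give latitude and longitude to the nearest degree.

≈ 25°S, 95°E

Convert each endpoint to a unit vector on the sphere (x = cos φ cos λ, y = cos φ sin λ, z = sin φ).
The central angle between the endpoints is δ = arccos(p₁·p₂) ≈ 0.235 rad (13.5°).
Interpolate at f = 1/2 with slerp weights a = sin((1−f)δ)/sin δ ≈ 0.503, b = sin(fδ)/sin δ ≈ 0.503.
p = a·p₁ + b·p₂ ≈ (-0.082, 0.902, -0.424); φ = arcsin(p_z) ≈ -25.08°, λ = atan2(p_y, p_x) ≈ 95.20°.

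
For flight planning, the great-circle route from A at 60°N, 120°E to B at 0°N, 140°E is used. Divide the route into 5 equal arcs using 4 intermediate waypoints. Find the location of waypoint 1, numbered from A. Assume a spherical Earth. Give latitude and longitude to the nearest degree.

Convert each endpoint to a unit vector on the sphere (x = cos φ cos λ, y = cos φ sin λ, z = sin φ).
The central angle between the endpoints is δ = arccos(p₁·p₂) ≈ 1.082 rad (62.0°).
Interpolate at f = 1/5 with slerp weights a = sin((1−f)δ)/sin δ ≈ 0.862, b = sin(fδ)/sin δ ≈ 0.243.
p = a·p₁ + b·p₂ ≈ (-0.402, 0.530, 0.747); φ = arcsin(p_z) ≈ 48.32°, λ = atan2(p_y, p_x) ≈ 127.19°.

≈ 48°N, 127°E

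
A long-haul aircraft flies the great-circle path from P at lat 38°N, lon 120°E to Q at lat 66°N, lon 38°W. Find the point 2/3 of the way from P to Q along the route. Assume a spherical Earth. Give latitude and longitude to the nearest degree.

≈ lat 83°N, lon 51°E

Write both endpoints as unit vectors p₁, p₂ with components (cos φ cos λ, cos φ sin λ, sin φ).
The central angle between the endpoints is δ = arccos(p₁·p₂) ≈ 1.302 rad (74.6°).
Interpolate at f = 2/3 with slerp weights a = sin((1−f)δ)/sin δ ≈ 0.436, b = sin(fδ)/sin δ ≈ 0.792.
p = a·p₁ + b·p₂ ≈ (0.082, 0.099, 0.992); φ = arcsin(p_z) ≈ 82.60°, λ = atan2(p_y, p_x) ≈ 50.57°.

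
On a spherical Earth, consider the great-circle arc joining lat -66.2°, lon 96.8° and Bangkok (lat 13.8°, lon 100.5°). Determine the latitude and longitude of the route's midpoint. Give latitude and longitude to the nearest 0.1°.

≈ lat -26.2°, lon 99.4°

Convert each endpoint to a unit vector on the sphere (x = cos φ cos λ, y = cos φ sin λ, z = sin φ).
The central angle between the endpoints is δ = arccos(p₁·p₂) ≈ 1.397 rad (80.0°).
Interpolate at f = 1/2 with slerp weights a = sin((1−f)δ)/sin δ ≈ 0.653, b = sin(fδ)/sin δ ≈ 0.653.
p = a·p₁ + b·p₂ ≈ (-0.147, 0.885, -0.442); φ = arcsin(p_z) ≈ -26.21°, λ = atan2(p_y, p_x) ≈ 99.41°.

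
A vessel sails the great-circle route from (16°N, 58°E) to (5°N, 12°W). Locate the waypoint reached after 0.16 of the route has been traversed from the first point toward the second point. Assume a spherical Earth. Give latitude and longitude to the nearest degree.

≈ (16°N, 46°E)

Convert each endpoint to a unit vector on the sphere (x = cos φ cos λ, y = cos φ sin λ, z = sin φ).
The central angle between the endpoints is δ = arccos(p₁·p₂) ≈ 1.212 rad (69.4°).
Interpolate at f = 0.16 with slerp weights a = sin((1−f)δ)/sin δ ≈ 0.909, b = sin(fδ)/sin δ ≈ 0.206.
p = a·p₁ + b·p₂ ≈ (0.664, 0.698, 0.268); φ = arcsin(p_z) ≈ 15.57°, λ = atan2(p_y, p_x) ≈ 46.46°.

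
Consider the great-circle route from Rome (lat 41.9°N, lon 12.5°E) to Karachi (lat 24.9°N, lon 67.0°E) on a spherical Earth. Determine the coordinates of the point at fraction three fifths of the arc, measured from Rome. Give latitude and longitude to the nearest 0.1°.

Write both endpoints as unit vectors p₁, p₂ with components (cos φ cos λ, cos φ sin λ, sin φ).
The central angle between the endpoints is δ = arccos(p₁·p₂) ≈ 0.832 rad (47.7°).
Interpolate at f = 3/5 with slerp weights a = sin((1−f)δ)/sin δ ≈ 0.442, b = sin(fδ)/sin δ ≈ 0.648.
p = a·p₁ + b·p₂ ≈ (0.551, 0.612, 0.568); φ = arcsin(p_z) ≈ 34.60°, λ = atan2(p_y, p_x) ≈ 48.02°.

≈ lat 34.6°N, lon 48.0°E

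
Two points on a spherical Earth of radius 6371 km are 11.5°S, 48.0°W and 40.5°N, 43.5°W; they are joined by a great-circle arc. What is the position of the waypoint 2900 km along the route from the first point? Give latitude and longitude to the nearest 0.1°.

≈ 14.5°N, 46.0°W

Write both endpoints as unit vectors p₁, p₂ with components (cos φ cos λ, cos φ sin λ, sin φ).
The central angle between the endpoints is δ = arccos(p₁·p₂) ≈ 0.910 rad (52.2°). The total great-circle distance is δ·R ≈ 0.910 × 6371 ≈ 5801 km, so the target fraction is f = 2900/5801 ≈ 0.500.
Interpolate at f ≈ 0.500 with slerp weights a = sin((1−f)δ)/sin δ ≈ 0.557, b = sin(fδ)/sin δ ≈ 0.557.
p = a·p₁ + b·p₂ ≈ (0.672, -0.697, 0.251); φ = arcsin(p_z) ≈ 14.51°, λ = atan2(p_y, p_x) ≈ -46.03°.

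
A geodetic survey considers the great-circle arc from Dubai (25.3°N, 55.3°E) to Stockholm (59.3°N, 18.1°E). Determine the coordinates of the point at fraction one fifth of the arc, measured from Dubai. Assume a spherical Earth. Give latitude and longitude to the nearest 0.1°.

≈ (32.8°N, 50.7°E)

From cos δ = sin φ₁ sin φ₂ + cos φ₁ cos φ₂ cos Δλ, the central angle is δ ≈ 0.745 rad (42.7°).
Interpolate at f = 1/5 with slerp weights a = sin((1−f)δ)/sin δ ≈ 0.828, b = sin(fδ)/sin δ ≈ 0.219.
p = a·p₁ + b·p₂ ≈ (0.532, 0.650, 0.542); φ = arcsin(p_z) ≈ 32.83°, λ = atan2(p_y, p_x) ≈ 50.69°.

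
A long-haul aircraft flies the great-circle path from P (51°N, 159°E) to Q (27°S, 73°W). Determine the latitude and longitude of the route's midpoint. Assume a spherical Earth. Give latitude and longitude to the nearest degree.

≈ (25°N, 118°W)

From cos δ = sin φ₁ sin φ₂ + cos φ₁ cos φ₂ cos Δλ, the central angle is δ ≈ 2.343 rad (134.3°).
Interpolate at f = 1/2 with slerp weights a = sin((1−f)δ)/sin δ ≈ 1.287, b = sin(fδ)/sin δ ≈ 1.287.
p = a·p₁ + b·p₂ ≈ (-0.421, -0.806, 0.416); φ = arcsin(p_z) ≈ 24.57°, λ = atan2(p_y, p_x) ≈ -117.56°.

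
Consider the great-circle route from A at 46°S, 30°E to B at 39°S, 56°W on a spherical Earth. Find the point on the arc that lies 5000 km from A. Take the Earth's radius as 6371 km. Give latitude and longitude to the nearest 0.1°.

Write both endpoints as unit vectors p₁, p₂ with components (cos φ cos λ, cos φ sin λ, sin φ).
The central angle between the endpoints is δ = arccos(p₁·p₂) ≈ 1.058 rad (60.6°). The total great-circle distance is δ·R ≈ 1.058 × 6371 ≈ 6742 km, so the target fraction is f = 5000/6742 ≈ 0.742.
Interpolate at f ≈ 0.742 with slerp weights a = sin((1−f)δ)/sin δ ≈ 0.310, b = sin(fδ)/sin δ ≈ 0.811.
p = a·p₁ + b·p₂ ≈ (0.539, -0.415, -0.733); φ = arcsin(p_z) ≈ -47.16°, λ = atan2(p_y, p_x) ≈ -37.59°.

≈ 47.2°S, 37.6°W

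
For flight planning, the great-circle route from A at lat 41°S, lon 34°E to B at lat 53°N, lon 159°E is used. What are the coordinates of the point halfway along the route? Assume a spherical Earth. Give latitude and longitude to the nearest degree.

≈ lat 13°N, lon 84°E

Write both endpoints as unit vectors p₁, p₂ with components (cos φ cos λ, cos φ sin λ, sin φ).
The central angle between the endpoints is δ = arccos(p₁·p₂) ≈ 2.473 rad (141.7°).
Interpolate at f = 1/2 with slerp weights a = sin((1−f)δ)/sin δ ≈ 1.523, b = sin(fδ)/sin δ ≈ 1.523.
p = a·p₁ + b·p₂ ≈ (0.097, 0.971, 0.217); φ = arcsin(p_z) ≈ 12.54°, λ = atan2(p_y, p_x) ≈ 84.28°.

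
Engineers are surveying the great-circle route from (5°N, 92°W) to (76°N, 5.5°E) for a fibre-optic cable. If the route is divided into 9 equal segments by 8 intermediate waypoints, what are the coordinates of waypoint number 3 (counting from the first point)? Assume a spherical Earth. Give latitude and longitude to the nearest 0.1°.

Write both endpoints as unit vectors p₁, p₂ with components (cos φ cos λ, cos φ sin λ, sin φ).
The central angle between the endpoints is δ = arccos(p₁·p₂) ≈ 1.518 rad (87.0°).
Interpolate at f = 3/9 with slerp weights a = sin((1−f)δ)/sin δ ≈ 0.849, b = sin(fδ)/sin δ ≈ 0.485.
p = a·p₁ + b·p₂ ≈ (0.087, -0.834, 0.545); φ = arcsin(p_z) ≈ 33.01°, λ = atan2(p_y, p_x) ≈ -84.02°.

≈ (33.0°N, 84.0°W)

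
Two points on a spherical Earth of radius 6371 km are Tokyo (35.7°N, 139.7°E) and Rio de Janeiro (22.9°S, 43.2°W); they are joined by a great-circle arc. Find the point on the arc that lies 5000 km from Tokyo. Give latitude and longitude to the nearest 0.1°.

≈ 77.0°N, 179.8°W

The haversine formula gives a central angle δ ≈ 2.914 rad (167.0°) between the endpoints. The total great-circle distance is δ·R ≈ 2.914 × 6371 ≈ 18564 km, so the target fraction is f = 5000/18564 ≈ 0.269.
Interpolate at f ≈ 0.269 with slerp weights a = sin((1−f)δ)/sin δ ≈ 3.757, b = sin(fδ)/sin δ ≈ 3.131.
p = a·p₁ + b·p₂ ≈ (-0.225, -0.001, 0.974); φ = arcsin(p_z) ≈ 77.01°, λ = atan2(p_y, p_x) ≈ -179.84°.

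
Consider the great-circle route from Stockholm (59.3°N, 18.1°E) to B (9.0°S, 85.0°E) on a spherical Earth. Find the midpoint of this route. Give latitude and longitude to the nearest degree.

≈ (29°N, 63°E)

Convert each endpoint to a unit vector on the sphere (x = cos φ cos λ, y = cos φ sin λ, z = sin φ).
The central angle between the endpoints is δ = arccos(p₁·p₂) ≈ 1.507 rad (86.4°).
Interpolate at f = 1/2 with slerp weights a = sin((1−f)δ)/sin δ ≈ 0.686, b = sin(fδ)/sin δ ≈ 0.686.
p = a·p₁ + b·p₂ ≈ (0.392, 0.783, 0.482); φ = arcsin(p_z) ≈ 28.84°, λ = atan2(p_y, p_x) ≈ 63.43°.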